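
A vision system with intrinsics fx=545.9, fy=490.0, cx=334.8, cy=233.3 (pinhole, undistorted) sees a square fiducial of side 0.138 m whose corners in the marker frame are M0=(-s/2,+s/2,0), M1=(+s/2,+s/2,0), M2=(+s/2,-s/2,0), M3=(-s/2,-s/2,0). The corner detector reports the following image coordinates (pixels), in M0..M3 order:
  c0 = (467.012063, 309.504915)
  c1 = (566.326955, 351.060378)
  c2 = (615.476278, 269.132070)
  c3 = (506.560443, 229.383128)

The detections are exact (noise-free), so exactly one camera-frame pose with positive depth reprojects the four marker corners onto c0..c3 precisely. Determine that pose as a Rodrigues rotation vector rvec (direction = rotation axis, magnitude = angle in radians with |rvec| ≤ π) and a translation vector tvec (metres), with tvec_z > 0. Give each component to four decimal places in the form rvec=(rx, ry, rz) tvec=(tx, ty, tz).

Intrinsics K: fx=545.9, fy=490.0, cx=334.8, cy=233.3
Marker side s = 0.138 m; corners in marker frame (Z=0):
  M0 = (-0.0690, +0.0690, 0)
  M1 = (+0.0690, +0.0690, 0)
  M2 = (+0.0690, -0.0690, 0)
  M3 = (-0.0690, -0.0690, 0)
Detected image corners:
  c0 = (467.012063, 309.504915) px
  c1 = (566.326955, 351.060378) px
  c2 = (615.476278, 269.132070) px
  c3 = (506.560443, 229.383128) px
Planar DLT: solve 8×8 A·h = b for H (H[2,2]=1):
  H  [+532.70128 -54.27404 +536.61796]
  H  [+176.18857 +730.05820 +290.57653]
  H  [-0.40934 +0.49386 +1.00000]
B = K⁻¹H; ‖b₁‖=1.407200, ‖b₂‖=1.407200; λ = 2/(‖b₁‖+‖b₂‖) = 0.710631, sign → tz>0 ⇒ λ=+0.710631
r₁ = λ·B[:,0] = (+0.87185,+0.39402,-0.29089); r₂ = λ·B[:,1] = (-0.28589,+0.89168,+0.35095)
r₃ = r₁×r₂ = (+0.39767,-0.22281,+0.89006); SVD([r₁ r₂ r₃]) → R = UVᵀ:
  R  [+0.87185 -0.28589 +0.39767]
  R  [+0.39402 +0.89168 -0.22281]
  R  [-0.29089 +0.35095 +0.89006]
t = (+0.26272, +0.08307, +0.71063) m
tr R = 2.653603; θ = arccos((tr R − 1)/2) = 0.597399 rad = 34.228°
axis k = ((R−Rᵀ)₃₂, (R−Rᵀ)₁₃, (R−Rᵀ)₂₁) / (2 sinθ) = (+0.510019, +0.612059, +0.604371)
rvec = θ·k = (+0.304685, +0.365643, +0.361051)

rvec=(0.3047, 0.3656, 0.3611) tvec=(0.2627, 0.0831, 0.7106)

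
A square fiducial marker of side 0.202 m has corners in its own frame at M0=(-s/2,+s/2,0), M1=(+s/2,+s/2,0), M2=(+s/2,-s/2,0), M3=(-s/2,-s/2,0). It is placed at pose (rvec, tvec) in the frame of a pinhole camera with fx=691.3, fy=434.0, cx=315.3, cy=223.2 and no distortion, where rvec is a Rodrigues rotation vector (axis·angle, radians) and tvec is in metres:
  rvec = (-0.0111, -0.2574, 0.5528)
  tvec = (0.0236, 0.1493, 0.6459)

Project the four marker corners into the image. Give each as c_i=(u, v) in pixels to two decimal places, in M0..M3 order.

Intrinsics K: fx=691.3, fy=434.0, cx=315.3, cy=223.2
Marker side s = 0.202 m; corners in marker frame (Z=0):
  M0 = (-0.1010, +0.1010, 0)
  M1 = (+0.1010, +0.1010, 0)
  M2 = (+0.1010, -0.1010, 0)
  M3 = (-0.1010, -0.1010, 0)
rvec = (-0.0111, -0.2574, 0.5528), |rvec| = θ = 0.60989 rad = 34.944°
Rodrigues: sinθ=0.57278, 1−cosθ=0.18029; R = I + sinθ·[k]× + (1−cosθ)·[k]×²:
    [+0.81977 -0.51778 -0.24471]
    [+0.52055 +0.85182 -0.05854]
    [+0.23876 -0.07939 +0.96783]
t = (0.0236, 0.1493, 0.6459) m
M0: Pc = R·M0+t = (-0.11149, +0.18276, +0.61377); u = 691.3·(-0.11149)/0.61377 + 315.3 = 189.7235, v = 434.0·(+0.18276)/0.61377 + 223.2 = 352.4307
M1: Pc = R·M1+t = (+0.05410, +0.28791, +0.66200); u = 691.3·(+0.05410)/0.66200 + 315.3 = 371.7962, v = 434.0·(+0.28791)/0.66200 + 223.2 = 411.9513
M2: Pc = R·M2+t = (+0.15869, +0.11584, +0.67803); u = 691.3·(+0.15869)/0.67803 + 315.3 = 477.0972, v = 434.0·(+0.11584)/0.67803 + 223.2 = 297.3482
M3: Pc = R·M3+t = (-0.00690, +0.01069, +0.62980); u = 691.3·(-0.00690)/0.62980 + 315.3 = 307.7247, v = 434.0·(+0.01069)/0.62980 + 223.2 = 230.5669

c0=(189.72, 352.43) c1=(371.80, 411.95) c2=(477.10, 297.35) c3=(307.72, 230.57)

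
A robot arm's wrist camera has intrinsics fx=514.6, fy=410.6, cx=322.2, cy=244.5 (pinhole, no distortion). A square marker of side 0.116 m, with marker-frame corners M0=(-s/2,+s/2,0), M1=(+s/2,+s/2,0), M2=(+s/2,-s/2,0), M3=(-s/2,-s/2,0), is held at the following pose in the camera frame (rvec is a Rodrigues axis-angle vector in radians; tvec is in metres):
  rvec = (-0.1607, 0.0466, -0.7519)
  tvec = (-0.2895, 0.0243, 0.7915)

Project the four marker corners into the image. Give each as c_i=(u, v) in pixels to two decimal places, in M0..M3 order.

c0=(129.44, 300.01) c1=(185.54, 258.32) c2=(138.40, 215.30) c3=(83.52, 255.92)

Intrinsics K: fx=514.6, fy=410.6, cx=322.2, cy=244.5
Marker side s = 0.116 m; corners in marker frame (Z=0):
  M0 = (-0.0580, +0.0580, 0)
  M1 = (+0.0580, +0.0580, 0)
  M2 = (+0.0580, -0.0580, 0)
  M3 = (-0.0580, -0.0580, 0)
rvec = (-0.1607, 0.0466, -0.7519), |rvec| = θ = 0.77029 rad = 44.134°
Rodrigues: sinθ=0.69634, 1−cosθ=0.28229; R = I + sinθ·[k]× + (1−cosθ)·[k]×²:
    [+0.72999 +0.67616 +0.09961]
    [-0.68328 +0.71874 +0.12860]
    [+0.01536 -0.16194 +0.98668]
t = (-0.2895, 0.0243, 0.7915) m
M0: Pc = R·M0+t = (-0.29262, +0.10562, +0.78122); u = 514.6·(-0.29262)/0.78122 + 322.2 = 129.4447, v = 410.6·(+0.10562)/0.78122 + 244.5 = 300.0114
M1: Pc = R·M1+t = (-0.20794, +0.02636, +0.78300); u = 514.6·(-0.20794)/0.78300 + 322.2 = 185.5360, v = 410.6·(+0.02636)/0.78300 + 244.5 = 258.3213
M2: Pc = R·M2+t = (-0.28638, -0.05702, +0.80178); u = 514.6·(-0.28638)/0.80178 + 322.2 = 138.3975, v = 410.6·(-0.05702)/0.80178 + 244.5 = 215.3010
M3: Pc = R·M3+t = (-0.37106, +0.02224, +0.80000); u = 514.6·(-0.37106)/0.80000 + 322.2 = 83.5183, v = 410.6·(+0.02224)/0.80000 + 244.5 = 255.9164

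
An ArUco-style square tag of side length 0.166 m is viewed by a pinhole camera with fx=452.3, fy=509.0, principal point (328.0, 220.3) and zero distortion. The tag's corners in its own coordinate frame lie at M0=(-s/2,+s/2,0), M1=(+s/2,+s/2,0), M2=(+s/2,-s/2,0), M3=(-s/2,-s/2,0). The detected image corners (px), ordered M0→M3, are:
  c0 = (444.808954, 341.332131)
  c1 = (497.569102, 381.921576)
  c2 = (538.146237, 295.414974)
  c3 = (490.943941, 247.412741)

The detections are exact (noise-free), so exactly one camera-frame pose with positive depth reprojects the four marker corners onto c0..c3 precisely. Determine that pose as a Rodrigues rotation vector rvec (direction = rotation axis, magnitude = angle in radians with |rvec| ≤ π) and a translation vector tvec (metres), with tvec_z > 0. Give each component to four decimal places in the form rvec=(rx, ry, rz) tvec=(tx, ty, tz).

Intrinsics K: fx=452.3, fy=509.0, cx=328.0, cy=220.3
Marker side s = 0.166 m; corners in marker frame (Z=0):
  M0 = (-0.0830, +0.0830, 0)
  M1 = (+0.0830, +0.0830, 0)
  M2 = (+0.0830, -0.0830, 0)
  M3 = (-0.0830, -0.0830, 0)
Detected image corners:
  c0 = (444.808954, 341.332131) px
  c1 = (497.569102, 381.921576) px
  c2 = (538.146237, 295.414974) px
  c3 = (490.943941, 247.412741) px
Planar DLT: solve 8×8 A·h = b for H (H[2,2]=1):
  H  [+585.64085 -343.50165 +494.36902]
  H  [+450.04356 +488.99894 +316.95112]
  H  [+0.57781 -0.16865 +1.00000]
B = K⁻¹H; ‖b₁‖=1.225945, ‖b₂‖=1.225945; λ = 2/(‖b₁‖+‖b₂‖) = 0.815697, sign → tz>0 ⇒ λ=+0.815697
r₁ = λ·B[:,0] = (+0.71438,+0.51723,+0.47132); r₂ = λ·B[:,1] = (-0.51972,+0.84319,-0.13757)
r₃ = r₁×r₂ = (-0.46856,-0.14668,+0.87117); SVD([r₁ r₂ r₃]) → R = UVᵀ:
  R  [+0.71438 -0.51972 -0.46856]
  R  [+0.51723 +0.84319 -0.14668]
  R  [+0.47132 -0.13757 +0.87117]
t = (+0.30004, +0.15489, +0.81570) m
tr R = 2.428733; θ = arccos((tr R − 1)/2) = 0.775078 rad = 44.409°
axis k = ((R−Rᵀ)₃₂, (R−Rᵀ)₁₃, (R−Rᵀ)₂₁) / (2 sinθ) = (+0.006508, -0.671563, +0.740919)
rvec = θ·k = (+0.005044, -0.520514, +0.574270)

rvec=(0.0050, -0.5205, 0.5743) tvec=(0.3000, 0.1549, 0.8157)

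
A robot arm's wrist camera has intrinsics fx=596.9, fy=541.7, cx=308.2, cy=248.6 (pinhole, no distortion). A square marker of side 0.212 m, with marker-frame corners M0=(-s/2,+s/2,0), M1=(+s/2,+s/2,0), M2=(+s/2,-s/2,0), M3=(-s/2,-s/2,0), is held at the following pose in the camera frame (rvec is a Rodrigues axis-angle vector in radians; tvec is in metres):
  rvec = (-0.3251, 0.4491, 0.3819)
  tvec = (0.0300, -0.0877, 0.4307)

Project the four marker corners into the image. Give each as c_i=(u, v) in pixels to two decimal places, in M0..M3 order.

Intrinsics K: fx=596.9, fy=541.7, cx=308.2, cy=248.6
Marker side s = 0.212 m; corners in marker frame (Z=0):
  M0 = (-0.1060, +0.1060, 0)
  M1 = (+0.1060, +0.1060, 0)
  M2 = (+0.1060, -0.1060, 0)
  M3 = (-0.1060, -0.1060, 0)
rvec = (-0.3251, 0.4491, 0.3819), |rvec| = θ = 0.67322 rad = 38.573°
Rodrigues: sinθ=0.62351, 1−cosθ=0.21818; R = I + sinθ·[k]× + (1−cosθ)·[k]×²:
    [+0.83270 -0.42398 +0.35617]
    [+0.28341 +0.87891 +0.38366]
    [-0.47570 -0.21853 +0.85203]
t = (0.0300, -0.0877, 0.4307) m
M0: Pc = R·M0+t = (-0.10321, -0.02458, +0.45796); u = 596.9·(-0.10321)/0.45796 + 308.2 = 173.6800, v = 541.7·(-0.02458)/0.45796 + 248.6 = 219.5286
M1: Pc = R·M1+t = (+0.07332, +0.03551, +0.35711); u = 596.9·(+0.07332)/0.35711 + 308.2 = 430.7577, v = 541.7·(+0.03551)/0.35711 + 248.6 = 302.4593
M2: Pc = R·M2+t = (+0.16321, -0.15082, +0.40344); u = 596.9·(+0.16321)/0.40344 + 308.2 = 549.6710, v = 541.7·(-0.15082)/0.40344 + 248.6 = 46.0896
M3: Pc = R·M3+t = (-0.01332, -0.21091, +0.50429); u = 596.9·(-0.01332)/0.50429 + 308.2 = 292.4298, v = 541.7·(-0.21091)/0.50429 + 248.6 = 22.0473

c0=(173.68, 219.53) c1=(430.76, 302.46) c2=(549.67, 46.09) c3=(292.43, 22.05)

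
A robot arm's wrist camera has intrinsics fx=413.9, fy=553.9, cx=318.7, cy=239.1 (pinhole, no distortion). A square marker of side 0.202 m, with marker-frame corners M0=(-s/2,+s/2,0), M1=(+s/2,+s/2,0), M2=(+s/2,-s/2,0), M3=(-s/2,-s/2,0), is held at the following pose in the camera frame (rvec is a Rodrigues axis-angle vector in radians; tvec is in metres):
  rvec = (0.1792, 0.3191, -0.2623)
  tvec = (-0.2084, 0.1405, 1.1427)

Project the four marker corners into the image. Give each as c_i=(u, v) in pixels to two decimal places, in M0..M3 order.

c0=(223.89, 359.82) c1=(286.46, 344.56) c2=(264.19, 250.09) c3=(201.46, 271.15)

Intrinsics K: fx=413.9, fy=553.9, cx=318.7, cy=239.1
Marker side s = 0.202 m; corners in marker frame (Z=0):
  M0 = (-0.1010, +0.1010, 0)
  M1 = (+0.1010, +0.1010, 0)
  M2 = (+0.1010, -0.1010, 0)
  M3 = (-0.1010, -0.1010, 0)
rvec = (0.1792, 0.3191, -0.2623), |rvec| = θ = 0.45027 rad = 25.798°
Rodrigues: sinθ=0.43520, 1−cosθ=0.09967; R = I + sinθ·[k]× + (1−cosθ)·[k]×²:
    [+0.91612 +0.28164 +0.28532]
    [-0.22541 +0.95039 -0.21435]
    [-0.33153 +0.13206 +0.93416]
t = (-0.2084, 0.1405, 1.1427) m
M0: Pc = R·M0+t = (-0.27248, +0.25926, +1.18952); u = 413.9·(-0.27248)/1.18952 + 318.7 = 223.8884, v = 553.9·(+0.25926)/1.18952 + 239.1 = 359.8224
M1: Pc = R·M1+t = (-0.08743, +0.21372, +1.12255); u = 413.9·(-0.08743)/1.12255 + 318.7 = 286.4647, v = 553.9·(+0.21372)/1.12255 + 239.1 = 344.5568
M2: Pc = R·M2+t = (-0.14432, +0.02174, +1.09588); u = 413.9·(-0.14432)/1.09588 + 318.7 = 264.1930, v = 553.9·(+0.02174)/1.09588 + 239.1 = 250.0902
M3: Pc = R·M3+t = (-0.32937, +0.06728, +1.16285); u = 413.9·(-0.32937)/1.16285 + 318.7 = 201.4639, v = 553.9·(+0.06728)/1.16285 + 239.1 = 271.1464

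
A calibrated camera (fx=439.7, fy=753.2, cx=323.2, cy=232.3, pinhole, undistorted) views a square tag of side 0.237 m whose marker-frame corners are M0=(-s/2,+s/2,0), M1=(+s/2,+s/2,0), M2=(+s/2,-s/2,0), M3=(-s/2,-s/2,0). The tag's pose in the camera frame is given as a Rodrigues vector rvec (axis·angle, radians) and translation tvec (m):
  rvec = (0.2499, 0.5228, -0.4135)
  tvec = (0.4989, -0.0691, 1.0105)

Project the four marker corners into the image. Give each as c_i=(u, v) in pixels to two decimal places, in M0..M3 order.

Intrinsics K: fx=439.7, fy=753.2, cx=323.2, cy=232.3
Marker side s = 0.237 m; corners in marker frame (Z=0):
  M0 = (-0.1185, +0.1185, 0)
  M1 = (+0.1185, +0.1185, 0)
  M2 = (+0.1185, -0.1185, 0)
  M3 = (-0.1185, -0.1185, 0)
rvec = (0.2499, 0.5228, -0.4135), |rvec| = θ = 0.71187 rad = 40.787°
Rodrigues: sinθ=0.65325, 1−cosθ=0.24286; R = I + sinθ·[k]× + (1−cosθ)·[k]×²:
    [+0.78707 +0.44206 +0.43023]
    [-0.31684 +0.88813 -0.33292]
    [-0.52927 +0.12572 +0.83909]
t = (0.4989, -0.0691, 1.0105) m
M0: Pc = R·M0+t = (+0.45802, +0.07369, +1.08812); u = 439.7·(+0.45802)/1.08812 + 323.2 = 508.2810, v = 753.2·(+0.07369)/1.08812 + 232.3 = 283.3078
M1: Pc = R·M1+t = (+0.64455, -0.00140, +0.96268); u = 439.7·(+0.64455)/0.96268 + 323.2 = 617.5969, v = 753.2·(-0.00140)/0.96268 + 232.3 = 231.2031
M2: Pc = R·M2+t = (+0.53978, -0.21189, +0.93288); u = 439.7·(+0.53978)/0.93288 + 323.2 = 577.6187, v = 753.2·(-0.21189)/0.93288 + 232.3 = 61.2232
M3: Pc = R·M3+t = (+0.35325, -0.13680, +1.05832); u = 439.7·(+0.35325)/1.05832 + 323.2 = 469.9636, v = 753.2·(-0.13680)/1.05832 + 232.3 = 134.9418

c0=(508.28, 283.31) c1=(617.60, 231.20) c2=(577.62, 61.22) c3=(469.96, 134.94)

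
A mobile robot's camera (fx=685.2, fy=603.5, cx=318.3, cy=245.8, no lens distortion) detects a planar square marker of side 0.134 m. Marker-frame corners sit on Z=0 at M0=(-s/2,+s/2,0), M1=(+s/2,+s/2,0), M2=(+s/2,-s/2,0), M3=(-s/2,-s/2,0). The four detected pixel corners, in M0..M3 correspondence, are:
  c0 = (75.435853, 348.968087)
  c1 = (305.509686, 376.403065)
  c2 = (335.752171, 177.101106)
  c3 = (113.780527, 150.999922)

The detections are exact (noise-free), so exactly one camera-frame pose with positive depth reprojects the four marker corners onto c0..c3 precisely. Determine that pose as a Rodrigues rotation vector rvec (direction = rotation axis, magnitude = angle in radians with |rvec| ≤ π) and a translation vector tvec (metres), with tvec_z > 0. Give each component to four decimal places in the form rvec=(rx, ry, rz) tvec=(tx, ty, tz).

rvec=(-0.1089, -0.0017, 0.1335) tvec=(-0.0649, 0.0105, 0.4024)

Intrinsics K: fx=685.2, fy=603.5, cx=318.3, cy=245.8
Marker side s = 0.134 m; corners in marker frame (Z=0):
  M0 = (-0.0670, +0.0670, 0)
  M1 = (+0.0670, +0.0670, 0)
  M2 = (+0.0670, -0.0670, 0)
  M3 = (-0.0670, -0.0670, 0)
Detected image corners:
  c0 = (75.435853, 348.968087) px
  c1 = (305.509686, 376.403065) px
  c2 = (335.752171, 177.101106) px
  c3 = (113.780527, 150.999922) px
Planar DLT: solve 8×8 A·h = b for H (H[2,2]=1):
  H  [+1683.33006 -311.92519 +207.82496]
  H  [+196.04306 +1411.34156 +261.56167]
  H  [-0.01378 -0.26960 +1.00000]
B = K⁻¹H; ‖b₁‖=2.485206, ‖b₂‖=2.485206; λ = 2/(‖b₁‖+‖b₂‖) = 0.402381, sign → tz>0 ⇒ λ=+0.402381
r₁ = λ·B[:,0] = (+0.99110,+0.13297,-0.00554); r₂ = λ·B[:,1] = (-0.13278,+0.98519,-0.10848)
r₃ = r₁×r₂ = (-0.00896,+0.10825,+0.99408); SVD([r₁ r₂ r₃]) → R = UVᵀ:
  R  [+0.99110 -0.13278 -0.00896]
  R  [+0.13297 +0.98519 +0.10825]
  R  [-0.00554 -0.10848 +0.99408]
t = (-0.06488, +0.01051, +0.40238) m
tr R = 2.970378; θ = arccos((tr R − 1)/2) = 0.172324 rad = 9.873°
axis k = ((R−Rᵀ)₃₂, (R−Rᵀ)₁₃, (R−Rᵀ)₂₁) / (2 sinθ) = (-0.631992, -0.009968, +0.774911)
rvec = θ·k = (-0.108907, -0.001718, +0.133536)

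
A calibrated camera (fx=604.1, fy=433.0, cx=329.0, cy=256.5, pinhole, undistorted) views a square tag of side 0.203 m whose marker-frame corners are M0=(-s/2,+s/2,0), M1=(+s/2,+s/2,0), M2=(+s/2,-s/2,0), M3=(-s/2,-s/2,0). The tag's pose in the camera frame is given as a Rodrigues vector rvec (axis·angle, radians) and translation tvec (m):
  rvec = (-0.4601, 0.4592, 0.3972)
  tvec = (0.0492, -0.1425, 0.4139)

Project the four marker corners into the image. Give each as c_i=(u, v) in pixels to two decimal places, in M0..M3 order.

Intrinsics K: fx=604.1, fy=433.0, cx=329.0, cy=256.5
Marker side s = 0.203 m; corners in marker frame (Z=0):
  M0 = (-0.1015, +0.1015, 0)
  M1 = (+0.1015, +0.1015, 0)
  M2 = (+0.1015, -0.1015, 0)
  M3 = (-0.1015, -0.1015, 0)
rvec = (-0.4601, 0.4592, 0.3972), |rvec| = θ = 0.76179 rad = 43.647°
Rodrigues: sinθ=0.69022, 1−cosθ=0.27640; R = I + sinθ·[k]× + (1−cosθ)·[k]×²:
    [+0.82443 -0.46051 +0.32902]
    [+0.25925 +0.82403 +0.50374]
    [-0.50310 -0.33000 +0.79874]
t = (0.0492, -0.1425, 0.4139) m
M0: Pc = R·M0+t = (-0.08122, -0.08517, +0.43147); u = 604.1·(-0.08122)/0.43147 + 329.0 = 215.2824, v = 433.0·(-0.08517)/0.43147 + 256.5 = 171.0229
M1: Pc = R·M1+t = (+0.08614, -0.03255, +0.32934); u = 604.1·(+0.08614)/0.32934 + 329.0 = 486.9997, v = 433.0·(-0.03255)/0.32934 + 256.5 = 213.7096
M2: Pc = R·M2+t = (+0.17962, -0.19983, +0.39633); u = 604.1·(+0.17962)/0.39633 + 329.0 = 602.7843, v = 433.0·(-0.19983)/0.39633 + 256.5 = 38.1867
M3: Pc = R·M3+t = (+0.01226, -0.25245, +0.49846); u = 604.1·(+0.01226)/0.49846 + 329.0 = 343.8613, v = 433.0·(-0.25245)/0.49846 + 256.5 = 37.1996

c0=(215.28, 171.02) c1=(487.00, 213.71) c2=(602.78, 38.19) c3=(343.86, 37.20)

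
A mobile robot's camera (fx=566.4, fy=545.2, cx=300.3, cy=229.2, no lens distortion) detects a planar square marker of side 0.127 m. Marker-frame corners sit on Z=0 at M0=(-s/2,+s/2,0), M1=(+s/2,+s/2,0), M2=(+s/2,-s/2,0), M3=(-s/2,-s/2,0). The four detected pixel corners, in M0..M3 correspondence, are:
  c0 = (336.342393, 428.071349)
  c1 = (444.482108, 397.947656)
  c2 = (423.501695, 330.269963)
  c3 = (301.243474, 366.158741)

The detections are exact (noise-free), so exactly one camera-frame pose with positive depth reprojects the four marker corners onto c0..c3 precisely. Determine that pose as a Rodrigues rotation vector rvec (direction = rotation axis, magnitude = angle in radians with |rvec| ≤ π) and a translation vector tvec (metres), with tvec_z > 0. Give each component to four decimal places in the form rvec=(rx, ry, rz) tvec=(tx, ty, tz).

Intrinsics K: fx=566.4, fy=545.2, cx=300.3, cy=229.2
Marker side s = 0.127 m; corners in marker frame (Z=0):
  M0 = (-0.0635, +0.0635, 0)
  M1 = (+0.0635, +0.0635, 0)
  M2 = (+0.0635, -0.0635, 0)
  M3 = (-0.0635, -0.0635, 0)
Detected image corners:
  c0 = (336.342393, 428.071349) px
  c1 = (444.482108, 397.947656) px
  c2 = (423.501695, 330.269963) px
  c3 = (301.243474, 366.158741) px
Planar DLT: solve 8×8 A·h = b for H (H[2,2]=1):
  H  [+833.52166 +601.70335 +376.61170]
  H  [-329.21107 +894.45516 +382.88519]
  H  [-0.18595 +1.01028 +1.00000]
B = K⁻¹H; ‖b₁‖=1.666264, ‖b₂‖=1.666264; λ = 2/(‖b₁‖+‖b₂‖) = 0.600145, sign → tz>0 ⇒ λ=+0.600145
r₁ = λ·B[:,0] = (+0.94235,-0.31547,-0.11160); r₂ = λ·B[:,1] = (+0.31609,+0.72971,+0.60632)
r₃ = r₁×r₂ = (-0.10984,-0.60664,+0.78735); SVD([r₁ r₂ r₃]) → R = UVᵀ:
  R  [+0.94235 +0.31609 -0.10984]
  R  [-0.31547 +0.72971 -0.60664]
  R  [-0.11160 +0.60632 +0.78735]
t = (+0.08086, +0.16917, +0.60014) m
tr R = 2.459409; θ = arccos((tr R − 1)/2) = 0.752906 rad = 43.138°
axis k = ((R−Rᵀ)₃₂, (R−Rᵀ)₁₃, (R−Rᵀ)₂₁) / (2 sinθ) = (+0.886968, +0.001284, -0.461829)
rvec = θ·k = (+0.667804, +0.000967, -0.347714)

rvec=(0.6678, 0.0010, -0.3477) tvec=(0.0809, 0.1692, 0.6001)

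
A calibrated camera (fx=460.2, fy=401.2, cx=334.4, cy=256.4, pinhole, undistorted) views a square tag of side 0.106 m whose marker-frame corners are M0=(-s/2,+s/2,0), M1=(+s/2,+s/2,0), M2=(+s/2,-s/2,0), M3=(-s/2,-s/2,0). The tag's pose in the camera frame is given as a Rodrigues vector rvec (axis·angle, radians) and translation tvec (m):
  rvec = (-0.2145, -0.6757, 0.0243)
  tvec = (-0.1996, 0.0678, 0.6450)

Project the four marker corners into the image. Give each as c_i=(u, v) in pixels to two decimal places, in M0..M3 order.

c0=(151.91, 332.95) c1=(226.95, 331.29) c2=(226.99, 268.55) c3=(154.57, 263.56)

Intrinsics K: fx=460.2, fy=401.2, cx=334.4, cy=256.4
Marker side s = 0.106 m; corners in marker frame (Z=0):
  M0 = (-0.0530, +0.0530, 0)
  M1 = (+0.0530, +0.0530, 0)
  M2 = (+0.0530, -0.0530, 0)
  M3 = (-0.0530, -0.0530, 0)
rvec = (-0.2145, -0.6757, 0.0243), |rvec| = θ = 0.70935 rad = 40.643°
Rodrigues: sinθ=0.65134, 1−cosθ=0.24121; R = I + sinθ·[k]× + (1−cosθ)·[k]×²:
    [+0.78084 +0.04717 -0.62294]
    [+0.09179 +0.97766 +0.18909]
    [+0.61794 -0.20483 +0.75907]
t = (-0.1996, 0.0678, 0.6450) m
M0: Pc = R·M0+t = (-0.23848, +0.11475, +0.60139); u = 460.2·(-0.23848)/0.60139 + 334.4 = 151.9058, v = 401.2·(+0.11475)/0.60139 + 256.4 = 332.9524
M1: Pc = R·M1+t = (-0.15572, +0.12448, +0.66690); u = 460.2·(-0.15572)/0.66690 + 334.4 = 226.9465, v = 401.2·(+0.12448)/0.66690 + 256.4 = 331.2870
M2: Pc = R·M2+t = (-0.16072, +0.02085, +0.68861); u = 460.2·(-0.16072)/0.68861 + 334.4 = 226.9932, v = 401.2·(+0.02085)/0.68861 + 256.4 = 268.5472
M3: Pc = R·M3+t = (-0.24348, +0.01112, +0.62310); u = 460.2·(-0.24348)/0.62310 + 334.4 = 154.5721, v = 401.2·(+0.01112)/0.62310 + 256.4 = 263.5592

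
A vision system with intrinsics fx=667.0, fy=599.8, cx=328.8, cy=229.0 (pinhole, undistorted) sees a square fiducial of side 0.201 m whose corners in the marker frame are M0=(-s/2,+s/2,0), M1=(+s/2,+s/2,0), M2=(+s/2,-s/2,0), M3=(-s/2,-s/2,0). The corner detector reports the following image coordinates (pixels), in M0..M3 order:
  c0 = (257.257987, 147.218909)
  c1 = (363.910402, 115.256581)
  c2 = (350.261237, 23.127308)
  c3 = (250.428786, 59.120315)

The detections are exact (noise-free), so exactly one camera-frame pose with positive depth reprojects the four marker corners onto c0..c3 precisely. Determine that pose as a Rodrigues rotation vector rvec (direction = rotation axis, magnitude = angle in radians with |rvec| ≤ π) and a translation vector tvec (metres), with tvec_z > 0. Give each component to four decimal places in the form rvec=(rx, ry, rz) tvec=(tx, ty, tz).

Intrinsics K: fx=667.0, fy=599.8, cx=328.8, cy=229.0
Marker side s = 0.201 m; corners in marker frame (Z=0):
  M0 = (-0.1005, +0.1005, 0)
  M1 = (+0.1005, +0.1005, 0)
  M2 = (+0.1005, -0.1005, 0)
  M3 = (-0.1005, -0.1005, 0)
Detected image corners:
  c0 = (257.257987, 147.218909) px
  c1 = (363.910402, 115.256581) px
  c2 = (350.261237, 23.127308) px
  c3 = (250.428786, 59.120315) px
Planar DLT: solve 8×8 A·h = b for H (H[2,2]=1):
  H  [+411.12738 -39.90056 +303.57999]
  H  [-198.12177 +422.52295 +85.41277]
  H  [-0.33396 -0.29552 +1.00000]
B = K⁻¹H; ‖b₁‖=0.873290, ‖b₂‖=0.873290; λ = 2/(‖b₁‖+‖b₂‖) = 1.145095, sign → tz>0 ⇒ λ=+1.145095
r₁ = λ·B[:,0] = (+0.89433,-0.23224,-0.38241); r₂ = λ·B[:,1] = (+0.09832,+0.93585,-0.33840)
r₃ = r₁×r₂ = (+0.43647,+0.26505,+0.85979); SVD([r₁ r₂ r₃]) → R = UVᵀ:
  R  [+0.89433 +0.09832 +0.43647]
  R  [-0.23224 +0.93585 +0.26505]
  R  [-0.38241 -0.33840 +0.85979]
t = (-0.04330, -0.27413, +1.14509) m
tr R = 2.689972; θ = arccos((tr R − 1)/2) = 0.564257 rad = 32.330°
axis k = ((R−Rᵀ)₃₂, (R−Rᵀ)₁₃, (R−Rᵀ)₂₁) / (2 sinθ) = (-0.564196, +0.765618, -0.309050)
rvec = θ·k = (-0.318352, +0.432006, -0.174384)

rvec=(-0.3184, 0.4320, -0.1744) tvec=(-0.0433, -0.2741, 1.1451)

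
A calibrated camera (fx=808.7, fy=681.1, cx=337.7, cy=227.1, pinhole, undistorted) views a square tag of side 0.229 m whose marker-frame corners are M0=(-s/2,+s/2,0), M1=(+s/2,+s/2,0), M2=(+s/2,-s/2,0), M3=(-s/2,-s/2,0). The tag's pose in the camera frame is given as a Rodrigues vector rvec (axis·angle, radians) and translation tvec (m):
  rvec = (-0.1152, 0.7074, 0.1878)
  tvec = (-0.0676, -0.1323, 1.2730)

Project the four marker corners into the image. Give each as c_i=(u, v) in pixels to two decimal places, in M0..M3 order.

Intrinsics K: fx=808.7, fy=681.1, cx=337.7, cy=227.1
Marker side s = 0.229 m; corners in marker frame (Z=0):
  M0 = (-0.1145, +0.1145, 0)
  M1 = (+0.1145, +0.1145, 0)
  M2 = (+0.1145, -0.1145, 0)
  M3 = (-0.1145, -0.1145, 0)
rvec = (-0.1152, 0.7074, 0.1878), |rvec| = θ = 0.74091 rad = 42.451°
Rodrigues: sinθ=0.67496, 1−cosθ=0.26215; R = I + sinθ·[k]× + (1−cosθ)·[k]×²:
    [+0.74419 -0.21000 +0.63410]
    [+0.13217 +0.97682 +0.16839]
    [-0.65476 -0.04150 +0.75469]
t = (-0.0676, -0.1323, 1.2730) m
M0: Pc = R·M0+t = (-0.17685, -0.03559, +1.34322); u = 808.7·(-0.17685)/1.34322 + 337.7 = 231.2227, v = 681.1·(-0.03559)/1.34322 + 227.1 = 209.0549
M1: Pc = R·M1+t = (-0.00644, -0.00532, +1.19328); u = 808.7·(-0.00644)/1.19328 + 337.7 = 333.3387, v = 681.1·(-0.00532)/1.19328 + 227.1 = 224.0629
M2: Pc = R·M2+t = (+0.04165, -0.22901, +1.20278); u = 808.7·(+0.04165)/1.20278 + 337.7 = 365.7068, v = 681.1·(-0.22901)/1.20278 + 227.1 = 97.4168
M3: Pc = R·M3+t = (-0.12876, -0.25928, +1.35272); u = 808.7·(-0.12876)/1.35272 + 337.7 = 260.7204, v = 681.1·(-0.25928)/1.35272 + 227.1 = 96.5522

c0=(231.22, 209.05) c1=(333.34, 224.06) c2=(365.71, 97.42) c3=(260.72, 96.55)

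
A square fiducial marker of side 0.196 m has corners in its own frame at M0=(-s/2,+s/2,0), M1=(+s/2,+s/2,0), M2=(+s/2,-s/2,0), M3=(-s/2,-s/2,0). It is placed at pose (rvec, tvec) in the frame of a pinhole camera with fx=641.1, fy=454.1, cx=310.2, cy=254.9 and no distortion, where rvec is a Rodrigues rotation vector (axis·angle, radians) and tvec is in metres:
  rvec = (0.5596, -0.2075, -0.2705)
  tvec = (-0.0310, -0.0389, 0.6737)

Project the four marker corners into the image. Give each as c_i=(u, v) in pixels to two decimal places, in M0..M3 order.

c0=(216.72, 299.94) c1=(380.17, 261.47) c2=(353.17, 147.97) c3=(159.84, 188.84)

Intrinsics K: fx=641.1, fy=454.1, cx=310.2, cy=254.9
Marker side s = 0.196 m; corners in marker frame (Z=0):
  M0 = (-0.0980, +0.0980, 0)
  M1 = (+0.0980, +0.0980, 0)
  M2 = (+0.0980, -0.0980, 0)
  M3 = (-0.0980, -0.0980, 0)
rvec = (0.5596, -0.2075, -0.2705), |rvec| = θ = 0.65527 rad = 37.544°
Rodrigues: sinθ=0.60937, 1−cosθ=0.20712; R = I + sinθ·[k]× + (1−cosθ)·[k]×²:
    [+0.94394 +0.19554 -0.26598]
    [-0.30756 +0.81365 -0.49333]
    [+0.11995 +0.54748 +0.82818]
t = (-0.0310, -0.0389, 0.6737) m
M0: Pc = R·M0+t = (-0.10434, +0.07098, +0.71560); u = 641.1·(-0.10434)/0.71560 + 310.2 = 216.7201, v = 454.1·(+0.07098)/0.71560 + 254.9 = 299.9416
M1: Pc = R·M1+t = (+0.08067, +0.01070, +0.73911); u = 641.1·(+0.08067)/0.73911 + 310.2 = 380.1720, v = 454.1·(+0.01070)/0.73911 + 254.9 = 261.4719
M2: Pc = R·M2+t = (+0.04234, -0.14878, +0.63180); u = 641.1·(+0.04234)/0.63180 + 310.2 = 353.1657, v = 454.1·(-0.14878)/0.63180 + 254.9 = 147.9668
M3: Pc = R·M3+t = (-0.14267, -0.08850, +0.60829); u = 641.1·(-0.14267)/0.60829 + 310.2 = 159.8362, v = 454.1·(-0.08850)/0.60829 + 254.9 = 188.8358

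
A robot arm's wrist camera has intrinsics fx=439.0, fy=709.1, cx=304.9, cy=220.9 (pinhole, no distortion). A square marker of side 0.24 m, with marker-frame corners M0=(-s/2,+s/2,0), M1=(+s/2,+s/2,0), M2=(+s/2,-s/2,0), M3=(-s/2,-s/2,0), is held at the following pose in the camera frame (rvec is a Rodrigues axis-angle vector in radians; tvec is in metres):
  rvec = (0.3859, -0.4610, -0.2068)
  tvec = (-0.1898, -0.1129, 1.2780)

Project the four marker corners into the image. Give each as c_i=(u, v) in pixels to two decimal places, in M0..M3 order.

c0=(208.12, 237.23) c1=(281.97, 201.54) c2=(271.37, 79.07) c3=(190.58, 107.96)

Intrinsics K: fx=439.0, fy=709.1, cx=304.9, cy=220.9
Marker side s = 0.24 m; corners in marker frame (Z=0):
  M0 = (-0.1200, +0.1200, 0)
  M1 = (+0.1200, +0.1200, 0)
  M2 = (+0.1200, -0.1200, 0)
  M3 = (-0.1200, -0.1200, 0)
rvec = (0.3859, -0.4610, -0.2068), |rvec| = θ = 0.63577 rad = 36.427°
Rodrigues: sinθ=0.59380, 1−cosθ=0.19539; R = I + sinθ·[k]× + (1−cosθ)·[k]×²:
    [+0.87660 +0.10715 -0.46914]
    [-0.27914 +0.90734 -0.31434]
    [+0.39199 +0.40651 +0.82529]
t = (-0.1898, -0.1129, 1.2780) m
M0: Pc = R·M0+t = (-0.28213, +0.02948, +1.27974); u = 439.0·(-0.28213)/1.27974 + 304.9 = 208.1176, v = 709.1·(+0.02948)/1.27974 + 220.9 = 237.2337
M1: Pc = R·M1+t = (-0.07175, -0.03752, +1.37382); u = 439.0·(-0.07175)/1.37382 + 304.9 = 281.9726, v = 709.1·(-0.03752)/1.37382 + 220.9 = 201.5361
M2: Pc = R·M2+t = (-0.09747, -0.25528, +1.27626); u = 439.0·(-0.09747)/1.27626 + 304.9 = 271.3740, v = 709.1·(-0.25528)/1.27626 + 220.9 = 79.0653
M3: Pc = R·M3+t = (-0.30785, -0.18828, +1.18218); u = 439.0·(-0.30785)/1.18218 + 304.9 = 190.5805, v = 709.1·(-0.18828)/1.18218 + 220.9 = 107.9627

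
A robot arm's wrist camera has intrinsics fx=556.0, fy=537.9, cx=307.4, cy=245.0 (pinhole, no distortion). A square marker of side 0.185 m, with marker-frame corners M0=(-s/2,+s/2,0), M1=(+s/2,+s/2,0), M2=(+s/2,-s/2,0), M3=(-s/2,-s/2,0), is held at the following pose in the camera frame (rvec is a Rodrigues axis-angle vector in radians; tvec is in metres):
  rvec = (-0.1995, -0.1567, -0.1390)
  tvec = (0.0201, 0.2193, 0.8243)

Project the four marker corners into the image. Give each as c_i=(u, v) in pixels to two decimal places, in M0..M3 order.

c0=(267.87, 462.68) c1=(391.68, 439.74) c2=(369.98, 319.23) c3=(250.52, 336.67)

Intrinsics K: fx=556.0, fy=537.9, cx=307.4, cy=245.0
Marker side s = 0.185 m; corners in marker frame (Z=0):
  M0 = (-0.0925, +0.0925, 0)
  M1 = (+0.0925, +0.0925, 0)
  M2 = (+0.0925, -0.0925, 0)
  M3 = (-0.0925, -0.0925, 0)
rvec = (-0.1995, -0.1567, -0.1390), |rvec| = θ = 0.28927 rad = 16.574°
Rodrigues: sinθ=0.28525, 1−cosθ=0.04155; R = I + sinθ·[k]× + (1−cosθ)·[k]×²:
    [+0.97821 +0.15259 -0.14075]
    [-0.12155 +0.97064 +0.20754]
    [+0.16829 -0.18591 +0.96805]
t = (0.0201, 0.2193, 0.8243) m
M0: Pc = R·M0+t = (-0.05627, +0.32033, +0.79154); u = 556.0·(-0.05627)/0.79154 + 307.4 = 267.8741, v = 537.9·(+0.32033)/0.79154 + 245.0 = 462.6835
M1: Pc = R·M1+t = (+0.12470, +0.29784, +0.82267); u = 556.0·(+0.12470)/0.82267 + 307.4 = 391.6780, v = 537.9·(+0.29784)/0.82267 + 245.0 = 439.7427
M2: Pc = R·M2+t = (+0.09647, +0.11827, +0.85706); u = 556.0·(+0.09647)/0.85706 + 307.4 = 369.9827, v = 537.9·(+0.11827)/0.85706 + 245.0 = 319.2285
M3: Pc = R·M3+t = (-0.08450, +0.14076, +0.82593); u = 556.0·(-0.08450)/0.82593 + 307.4 = 250.5165, v = 537.9·(+0.14076)/0.82593 + 245.0 = 336.6712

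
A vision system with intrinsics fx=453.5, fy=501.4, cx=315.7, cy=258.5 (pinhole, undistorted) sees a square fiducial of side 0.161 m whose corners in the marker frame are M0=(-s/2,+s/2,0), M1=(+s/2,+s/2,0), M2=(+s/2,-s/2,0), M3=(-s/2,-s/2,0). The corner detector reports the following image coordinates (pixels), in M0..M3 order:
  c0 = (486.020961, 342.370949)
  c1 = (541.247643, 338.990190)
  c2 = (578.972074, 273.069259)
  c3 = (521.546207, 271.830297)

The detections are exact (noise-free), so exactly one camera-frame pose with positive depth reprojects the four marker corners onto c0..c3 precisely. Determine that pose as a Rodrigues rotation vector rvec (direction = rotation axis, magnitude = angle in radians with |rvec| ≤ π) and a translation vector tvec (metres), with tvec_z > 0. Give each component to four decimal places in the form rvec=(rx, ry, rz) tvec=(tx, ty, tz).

rvec=(0.5611, -0.3955, 0.1429) tvec=(0.4479, 0.0926, 0.9384)

Intrinsics K: fx=453.5, fy=501.4, cx=315.7, cy=258.5
Marker side s = 0.161 m; corners in marker frame (Z=0):
  M0 = (-0.0805, +0.0805, 0)
  M1 = (+0.0805, +0.0805, 0)
  M2 = (+0.0805, -0.0805, 0)
  M3 = (-0.0805, -0.0805, 0)
Detected image corners:
  c0 = (486.020961, 342.370949) px
  c1 = (541.247643, 338.990190) px
  c2 = (578.972074, 273.069259) px
  c3 = (521.546207, 271.830297) px
Planar DLT: solve 8×8 A·h = b for H (H[2,2]=1):
  H  [+577.62416 +49.57124 +532.15026]
  H  [+124.17815 +583.10329 +307.97827]
  H  [+0.42872 +0.52127 +1.00000]
B = K⁻¹H; ‖b₁‖=1.065658, ‖b₂‖=1.065658; λ = 2/(‖b₁‖+‖b₂‖) = 0.938387, sign → tz>0 ⇒ λ=+0.938387
r₁ = λ·B[:,0] = (+0.91516,+0.02499,+0.40231); r₂ = λ·B[:,1] = (-0.23795,+0.83911,+0.48916)
r₃ = r₁×r₂ = (-0.32536,-0.54339,+0.77387); SVD([r₁ r₂ r₃]) → R = UVᵀ:
  R  [+0.91516 -0.23795 -0.32536]
  R  [+0.02499 +0.83911 -0.54339]
  R  [+0.40231 +0.48916 +0.77387]
t = (+0.44788, +0.09260, +0.93839) m
tr R = 2.528141; θ = arccos((tr R − 1)/2) = 0.701197 rad = 40.176°
axis k = ((R−Rᵀ)₃₂, (R−Rᵀ)₁₃, (R−Rᵀ)₂₁) / (2 sinθ) = (+0.800258, -0.563966, +0.203788)
rvec = θ·k = (+0.561139, -0.395451, +0.142895)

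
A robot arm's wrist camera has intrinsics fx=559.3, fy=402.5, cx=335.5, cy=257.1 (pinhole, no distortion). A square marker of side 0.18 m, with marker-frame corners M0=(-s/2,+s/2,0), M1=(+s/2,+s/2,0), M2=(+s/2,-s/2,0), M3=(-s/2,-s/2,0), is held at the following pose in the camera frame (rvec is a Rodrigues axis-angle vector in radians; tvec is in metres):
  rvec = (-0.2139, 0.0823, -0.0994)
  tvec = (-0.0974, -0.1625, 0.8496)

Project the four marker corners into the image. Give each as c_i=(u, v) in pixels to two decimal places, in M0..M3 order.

Intrinsics K: fx=559.3, fy=402.5, cx=335.5, cy=257.1
Marker side s = 0.18 m; corners in marker frame (Z=0):
  M0 = (-0.0900, +0.0900, 0)
  M1 = (+0.0900, +0.0900, 0)
  M2 = (+0.0900, -0.0900, 0)
  M3 = (-0.0900, -0.0900, 0)
rvec = (-0.2139, 0.0823, -0.0994), |rvec| = θ = 0.24981 rad = 14.313°
Rodrigues: sinθ=0.24722, 1−cosθ=0.03104; R = I + sinθ·[k]× + (1−cosθ)·[k]×²:
    [+0.99172 +0.08961 +0.09202]
    [-0.10713 +0.97233 +0.20761]
    [-0.07087 -0.21575 +0.97387]
t = (-0.0974, -0.1625, 0.8496) m
M0: Pc = R·M0+t = (-0.17859, -0.06535, +0.83656); u = 559.3·(-0.17859)/0.83656 + 335.5 = 216.1004, v = 402.5·(-0.06535)/0.83656 + 257.1 = 225.6581
M1: Pc = R·M1+t = (-0.00008, -0.08463, +0.82380); u = 559.3·(-0.00008)/0.82380 + 335.5 = 335.4454, v = 402.5·(-0.08463)/0.82380 + 257.1 = 215.7500
M2: Pc = R·M2+t = (-0.01621, -0.25965, +0.86264); u = 559.3·(-0.01621)/0.86264 + 335.5 = 324.9896, v = 402.5·(-0.25965)/0.86264 + 257.1 = 135.9492
M3: Pc = R·M3+t = (-0.19472, -0.24037, +0.87540); u = 559.3·(-0.19472)/0.87540 + 335.5 = 211.0915, v = 402.5·(-0.24037)/0.87540 + 257.1 = 146.5807

c0=(216.10, 225.66) c1=(335.45, 215.75) c2=(324.99, 135.95) c3=(211.09, 146.58)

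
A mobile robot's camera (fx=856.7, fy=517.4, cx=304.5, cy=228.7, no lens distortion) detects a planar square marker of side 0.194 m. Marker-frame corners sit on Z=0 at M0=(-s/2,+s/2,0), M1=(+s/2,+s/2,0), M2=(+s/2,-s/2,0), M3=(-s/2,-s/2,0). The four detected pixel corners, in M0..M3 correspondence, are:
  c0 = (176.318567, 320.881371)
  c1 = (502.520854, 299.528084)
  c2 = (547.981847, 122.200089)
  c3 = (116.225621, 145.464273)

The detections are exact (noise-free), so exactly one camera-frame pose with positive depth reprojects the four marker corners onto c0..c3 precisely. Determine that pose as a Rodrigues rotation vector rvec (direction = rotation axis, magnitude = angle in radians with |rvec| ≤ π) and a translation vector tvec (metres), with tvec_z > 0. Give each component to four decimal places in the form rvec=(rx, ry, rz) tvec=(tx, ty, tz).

Intrinsics K: fx=856.7, fy=517.4, cx=304.5, cy=228.7
Marker side s = 0.194 m; corners in marker frame (Z=0):
  M0 = (-0.0970, +0.0970, 0)
  M1 = (+0.0970, +0.0970, 0)
  M2 = (+0.0970, -0.0970, 0)
  M3 = (-0.0970, -0.0970, 0)
Detected image corners:
  c0 = (176.318567, 320.881371) px
  c1 = (502.520854, 299.528084) px
  c2 = (547.981847, 122.200089) px
  c3 = (116.225621, 145.464273) px
Planar DLT: solve 8×8 A·h = b for H (H[2,2]=1):
  H  [+1957.79779 +515.63396 +338.57593]
  H  [-86.45879 +1227.40631 +234.14291]
  H  [+0.12544 +1.43326 +1.00000]
B = K⁻¹H; ‖b₁‖=2.255209, ‖b₂‖=2.255209; λ = 2/(‖b₁‖+‖b₂‖) = 0.443418, sign → tz>0 ⇒ λ=+0.443418
r₁ = λ·B[:,0] = (+0.99356,-0.09868,+0.05562); r₂ = λ·B[:,1] = (+0.04100,+0.77099,+0.63553)
r₃ = r₁×r₂ = (-0.10560,-0.62916,+0.77007); SVD([r₁ r₂ r₃]) → R = UVᵀ:
  R  [+0.99356 +0.04100 -0.10560]
  R  [-0.09868 +0.77099 -0.62916]
  R  [+0.05562 +0.63553 +0.77007]
t = (+0.01764, +0.00466, +0.44342) m
tr R = 2.534617; θ = arccos((tr R − 1)/2) = 0.696163 rad = 39.887°
axis k = ((R−Rᵀ)₃₂, (R−Rᵀ)₁₃, (R−Rᵀ)₂₁) / (2 sinθ) = (+0.986072, -0.125704, -0.108907)
rvec = θ·k = (+0.686467, -0.087510, -0.075817)

rvec=(0.6865, -0.0875, -0.0758) tvec=(0.0176, 0.0047, 0.4434)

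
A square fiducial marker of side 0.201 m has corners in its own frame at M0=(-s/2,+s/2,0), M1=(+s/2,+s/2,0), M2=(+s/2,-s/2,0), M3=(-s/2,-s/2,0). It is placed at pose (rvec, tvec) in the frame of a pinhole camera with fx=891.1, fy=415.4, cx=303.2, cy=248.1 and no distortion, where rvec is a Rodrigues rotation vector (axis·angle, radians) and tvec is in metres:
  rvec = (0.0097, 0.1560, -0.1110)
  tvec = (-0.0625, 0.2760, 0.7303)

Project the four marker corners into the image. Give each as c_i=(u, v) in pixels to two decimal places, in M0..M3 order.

c0=(124.03, 463.52) c1=(362.20, 460.15) c2=(334.38, 344.08) c3=(97.31, 352.33)

Intrinsics K: fx=891.1, fy=415.4, cx=303.2, cy=248.1
Marker side s = 0.201 m; corners in marker frame (Z=0):
  M0 = (-0.1005, +0.1005, 0)
  M1 = (+0.1005, +0.1005, 0)
  M2 = (+0.1005, -0.1005, 0)
  M3 = (-0.1005, -0.1005, 0)
rvec = (0.0097, 0.1560, -0.1110), |rvec| = θ = 0.19171 rad = 10.984°
Rodrigues: sinθ=0.19053, 1−cosθ=0.01832; R = I + sinθ·[k]× + (1−cosθ)·[k]×²:
    [+0.98173 +0.11108 +0.15451]
    [-0.10957 +0.99381 -0.01827]
    [-0.15558 +0.00101 +0.98782]
t = (-0.0625, 0.2760, 0.7303) m
M0: Pc = R·M0+t = (-0.15000, +0.38689, +0.74604); u = 891.1·(-0.15000)/0.74604 + 303.2 = 124.0328, v = 415.4·(+0.38689)/0.74604 + 248.1 = 463.5234
M1: Pc = R·M1+t = (+0.04733, +0.36487, +0.71477); u = 891.1·(+0.04733)/0.71477 + 303.2 = 362.2024, v = 415.4·(+0.36487)/0.71477 + 248.1 = 460.1494
M2: Pc = R·M2+t = (+0.02500, +0.16511, +0.71456); u = 891.1·(+0.02500)/0.71456 + 303.2 = 334.3771, v = 415.4·(+0.16511)/0.71456 + 248.1 = 344.0844
M3: Pc = R·M3+t = (-0.17233, +0.18713, +0.74583); u = 891.1·(-0.17233)/0.74583 + 303.2 = 97.3094, v = 415.4·(+0.18713)/0.74583 + 248.1 = 352.3258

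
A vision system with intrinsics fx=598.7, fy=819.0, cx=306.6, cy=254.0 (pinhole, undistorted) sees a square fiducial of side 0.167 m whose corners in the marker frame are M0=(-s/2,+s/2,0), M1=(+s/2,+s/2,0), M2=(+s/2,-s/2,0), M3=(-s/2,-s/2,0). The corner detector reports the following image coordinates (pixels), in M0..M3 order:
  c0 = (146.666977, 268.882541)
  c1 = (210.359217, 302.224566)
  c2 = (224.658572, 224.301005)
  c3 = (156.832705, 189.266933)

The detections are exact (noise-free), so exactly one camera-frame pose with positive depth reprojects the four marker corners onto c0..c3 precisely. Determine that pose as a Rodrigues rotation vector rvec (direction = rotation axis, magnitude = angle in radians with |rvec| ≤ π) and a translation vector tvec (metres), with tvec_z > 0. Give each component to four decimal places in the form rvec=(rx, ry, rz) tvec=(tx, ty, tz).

Intrinsics K: fx=598.7, fy=819.0, cx=306.6, cy=254.0
Marker side s = 0.167 m; corners in marker frame (Z=0):
  M0 = (-0.0835, +0.0835, 0)
  M1 = (+0.0835, +0.0835, 0)
  M2 = (+0.0835, -0.0835, 0)
  M3 = (-0.0835, -0.0835, 0)
Detected image corners:
  c0 = (146.666977, 268.882541) px
  c1 = (210.359217, 302.224566) px
  c2 = (224.658572, 224.301005) px
  c3 = (156.832705, 189.266933) px
Planar DLT: solve 8×8 A·h = b for H (H[2,2]=1):
  H  [+387.44871 -4.82358 +184.35193]
  H  [+196.64857 +562.87565 +247.34108]
  H  [-0.03215 +0.37043 +1.00000]
B = K⁻¹H; ‖b₁‖=0.709897, ‖b₂‖=0.709897; λ = 2/(‖b₁‖+‖b₂‖) = 1.408654, sign → tz>0 ⇒ λ=+1.408654
r₁ = λ·B[:,0] = (+0.93480,+0.35227,-0.04528); r₂ = λ·B[:,1] = (-0.27857,+0.80630,+0.52181)
r₃ = r₁×r₂ = (+0.22033,-0.47517,+0.85186); SVD([r₁ r₂ r₃]) → R = UVᵀ:
  R  [+0.93480 -0.27857 +0.22033]
  R  [+0.35227 +0.80630 -0.47517]
  R  [-0.04528 +0.52181 +0.85186]
t = (-0.28763, -0.01145, +1.40865) m
tr R = 2.592961; θ = arccos((tr R − 1)/2) = 0.649344 rad = 37.205°
axis k = ((R−Rᵀ)₃₂, (R−Rᵀ)₁₃, (R−Rᵀ)₂₁) / (2 sinθ) = (+0.824404, +0.219638, +0.521649)
rvec = θ·k = (+0.535322, +0.142621, +0.338729)

rvec=(0.5353, 0.1426, 0.3387) tvec=(-0.2876, -0.0115, 1.4087)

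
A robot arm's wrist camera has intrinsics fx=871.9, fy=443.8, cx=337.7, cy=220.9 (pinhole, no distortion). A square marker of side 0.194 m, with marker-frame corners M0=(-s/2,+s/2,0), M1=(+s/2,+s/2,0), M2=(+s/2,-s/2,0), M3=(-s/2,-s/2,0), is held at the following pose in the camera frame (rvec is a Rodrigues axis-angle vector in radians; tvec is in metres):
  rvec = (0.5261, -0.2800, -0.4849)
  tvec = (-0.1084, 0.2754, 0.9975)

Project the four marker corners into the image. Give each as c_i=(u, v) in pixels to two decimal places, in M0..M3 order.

Intrinsics K: fx=871.9, fy=443.8, cx=337.7, cy=220.9
Marker side s = 0.194 m; corners in marker frame (Z=0):
  M0 = (-0.0970, +0.0970, 0)
  M1 = (+0.0970, +0.0970, 0)
  M2 = (+0.0970, -0.0970, 0)
  M3 = (-0.0970, -0.0970, 0)
rvec = (0.5261, -0.2800, -0.4849), |rvec| = θ = 0.76832 rad = 44.021°
Rodrigues: sinθ=0.69493, 1−cosθ=0.28092; R = I + sinθ·[k]× + (1−cosθ)·[k]×²:
    [+0.85080 +0.36848 -0.37465]
    [-0.50868 +0.75639 -0.41123]
    [+0.13185 +0.54046 +0.83098]
t = (-0.1084, 0.2754, 0.9975) m
M0: Pc = R·M0+t = (-0.15518, +0.39811, +1.03713); u = 871.9·(-0.15518)/1.03713 + 337.7 = 207.2390, v = 443.8·(+0.39811)/1.03713 + 220.9 = 391.2561
M1: Pc = R·M1+t = (+0.00987, +0.29943, +1.06271); u = 871.9·(+0.00987)/1.06271 + 337.7 = 345.7978, v = 443.8·(+0.29943)/1.06271 + 220.9 = 345.9440
M2: Pc = R·M2+t = (-0.06162, +0.15269, +0.95787); u = 871.9·(-0.06162)/0.95787 + 337.7 = 281.6145, v = 443.8·(+0.15269)/0.95787 + 220.9 = 291.6436
M3: Pc = R·M3+t = (-0.22667, +0.25137, +0.93229); u = 871.9·(-0.22667)/0.93229 + 337.7 = 125.7119, v = 443.8·(+0.25137)/0.93229 + 220.9 = 340.5618

c0=(207.24, 391.26) c1=(345.80, 345.94) c2=(281.61, 291.64) c3=(125.71, 340.56)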